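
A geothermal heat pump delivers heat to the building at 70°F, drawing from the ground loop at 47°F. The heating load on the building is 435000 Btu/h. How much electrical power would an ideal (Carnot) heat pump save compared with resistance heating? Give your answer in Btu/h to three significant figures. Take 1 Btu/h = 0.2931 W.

In absolute terms T_C = 281.48 K and T_H = 294.26 K, so ΔT = 12.78 K.
COP_Carnot = T_H/ΔT = 294.26/12.78 = 23.03.
Resistance heating needs Ẇ_res = Q̇_H = 435000 Btu/h; the reversible heat pump needs only Ẇ_hp = Q̇_H/COP = 18890 Btu/h.
Saving = 435000 − 18890 = 416100 Btu/h.

416000 Btu/h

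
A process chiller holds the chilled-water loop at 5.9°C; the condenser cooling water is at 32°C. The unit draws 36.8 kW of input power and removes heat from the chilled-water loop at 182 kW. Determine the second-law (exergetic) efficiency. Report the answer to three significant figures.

COP_actual = Q̇_C/Ẇ = 182.0/36.80 = 4.946.
In absolute terms T_C = 279.05 K and T_H = 305.15 K, so ΔT = 26.10 K.
COP_Carnot = T_C/ΔT = 279.05/26.10 = 10.69.
η_II = COP_actual/COP_Carnot = 4.946/10.69 = 0.4626.

0.463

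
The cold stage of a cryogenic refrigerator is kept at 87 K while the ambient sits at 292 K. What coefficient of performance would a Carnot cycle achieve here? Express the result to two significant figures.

The reservoir spacing is ΔT = 292 − 87 = 205.0 K.
For a reversible cycle, COP_Carnot = T_C/ΔT = 87.00/205.0 = 0.4244.

0.42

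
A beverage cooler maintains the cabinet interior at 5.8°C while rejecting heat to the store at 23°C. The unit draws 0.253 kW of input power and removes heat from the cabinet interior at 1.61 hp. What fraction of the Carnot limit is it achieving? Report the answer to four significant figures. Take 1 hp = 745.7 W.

0.2926

Converting, Q̇_C = 1.610 hp = 1.201 kW, so COP_actual = Q̇_C/Ẇ = 1.201/0.2530 = 4.745.
In absolute terms T_C = 278.95 K and T_H = 296.15 K, so ΔT = 17.20 K.
COP_Carnot = T_C/ΔT = 278.95/17.20 = 16.22.
η_II = COP_actual/COP_Carnot = 4.745/16.22 = 0.2926.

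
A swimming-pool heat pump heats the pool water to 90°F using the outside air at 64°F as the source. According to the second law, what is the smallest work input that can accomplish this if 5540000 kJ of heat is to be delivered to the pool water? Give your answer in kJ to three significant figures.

In absolute terms T_C = 290.93 K and T_H = 305.37 K, so ΔT = 14.44 K.
The reversible limit is COP_HP = T_H/ΔT = 21.14, so W_min = Q_H/COP = Q_H·ΔT/T_H.
W_min = 5540000 × 14.44/305.37 = 262000 kJ.

262000 kJ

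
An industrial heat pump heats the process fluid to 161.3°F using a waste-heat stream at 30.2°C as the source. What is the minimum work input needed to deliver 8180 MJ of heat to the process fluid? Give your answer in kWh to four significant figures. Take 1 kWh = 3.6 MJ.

In absolute terms T_C = 303.35 K and T_H = 344.98 K, so ΔT = 41.63 K.
The reversible limit is COP_HP = T_H/ΔT = 8.286, so W_min = Q_H/COP = Q_H·ΔT/T_H.
W_min = 8180 × 41.63/344.98 = 987.2 MJ = 274.2 kWh.

274.2 kWh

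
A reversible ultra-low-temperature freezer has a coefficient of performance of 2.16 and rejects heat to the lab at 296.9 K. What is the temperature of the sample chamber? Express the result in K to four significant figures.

For a Carnot refrigerator COP_R = T_C/(T_H − T_C), so T_C = COP·T_H/(1 + COP).
With T_H = 296.90 K, T_C = 2.16 × 296.90/3.160 = 202.94 K.

202.9 K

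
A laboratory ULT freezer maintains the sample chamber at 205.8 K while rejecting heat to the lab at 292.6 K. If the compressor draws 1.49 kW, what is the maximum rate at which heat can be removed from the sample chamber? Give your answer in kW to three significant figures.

3.53 kW

The reservoir spacing is ΔT = 292.6 − 205.8 = 86.80 K.
COP_Carnot = T_C/ΔT = 205.80/86.80 = 2.371.
Q̇_max = COP_Carnot × Ẇ = 2.371 × 1.490 kW = 3.533 kW.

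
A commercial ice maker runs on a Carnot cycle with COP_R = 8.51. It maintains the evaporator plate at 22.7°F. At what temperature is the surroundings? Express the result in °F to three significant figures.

COP_R = T_C/(T_H − T_C) gives T_H − T_C = T_C/COP.
With T_C = 267.98 K, T_H = 267.98 × (1 + 1/8.51) = 299.47 K.
Converting, 299.47 K = 79.38°F.

79.4 °F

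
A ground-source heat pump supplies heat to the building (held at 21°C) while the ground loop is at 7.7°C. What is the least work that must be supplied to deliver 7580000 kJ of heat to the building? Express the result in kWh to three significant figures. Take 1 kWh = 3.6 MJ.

In absolute terms T_C = 280.85 K and T_H = 294.15 K, so ΔT = 13.30 K.
The reversible limit is COP_HP = T_H/ΔT = 22.12, so W_min = Q_H/COP = Q_H·ΔT/T_H.
W_min = 7580000 × 13.30/294.15 = 342700 kJ = 95.20 kWh.

95.2 kWh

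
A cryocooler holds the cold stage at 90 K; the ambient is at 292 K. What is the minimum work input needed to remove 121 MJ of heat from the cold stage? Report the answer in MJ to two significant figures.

The reservoir spacing is ΔT = 292 − 90 = 202.0 K.
The reversible limit is COP_R = T_C/ΔT = 0.4455, so W_min = Q_C/COP = Q_C·ΔT/T_C.
W_min = 121.0 × 202.0/90.00 = 271.6 MJ.

270 MJ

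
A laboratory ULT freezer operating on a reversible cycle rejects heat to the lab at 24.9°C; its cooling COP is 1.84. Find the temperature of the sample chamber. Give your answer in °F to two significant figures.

For a Carnot refrigerator COP_R = T_C/(T_H − T_C), so T_C = COP·T_H/(1 + COP).
With T_H = 298.05 K, T_C = 1.84 × 298.05/2.840 = 193.10 K.
Converting, 193.10 K = -112.08°F.

-110 °F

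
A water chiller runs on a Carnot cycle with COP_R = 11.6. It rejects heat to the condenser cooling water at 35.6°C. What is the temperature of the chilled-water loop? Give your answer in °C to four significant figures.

11.10 °C

For a Carnot refrigerator COP_R = T_C/(T_H − T_C), so T_C = COP·T_H/(1 + COP).
With T_H = 308.75 K, T_C = 11.6 × 308.75/12.60 = 284.25 K.
Converting, 284.25 K = 11.10°C.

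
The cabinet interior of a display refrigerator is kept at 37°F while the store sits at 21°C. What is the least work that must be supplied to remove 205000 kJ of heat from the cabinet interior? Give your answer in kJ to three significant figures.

13500 kJ

In absolute terms T_C = 275.93 K and T_H = 294.15 K, so ΔT = 18.22 K.
The reversible limit is COP_R = T_C/ΔT = 15.14, so W_min = Q_C/COP = Q_C·ΔT/T_C.
W_min = 205000 × 18.22/275.93 = 13540 kJ.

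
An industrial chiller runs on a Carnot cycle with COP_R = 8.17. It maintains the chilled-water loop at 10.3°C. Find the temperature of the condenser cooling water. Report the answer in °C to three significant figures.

COP_R = T_C/(T_H − T_C) gives T_H − T_C = T_C/COP.
With T_C = 283.45 K, T_H = 283.45 × (1 + 1/8.17) = 318.14 K.
Converting, 318.14 K = 44.99°C.

45.0 °C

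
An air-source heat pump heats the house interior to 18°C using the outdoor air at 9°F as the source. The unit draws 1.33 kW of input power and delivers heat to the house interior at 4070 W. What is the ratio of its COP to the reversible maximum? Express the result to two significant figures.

0.32

Converting, Q̇_H = 4070 W = 4.070 kW, so COP_actual = Q̇_H/Ẇ = 4.070/1.330 = 3.060.
In absolute terms T_C = 260.37 K and T_H = 291.15 K, so ΔT = 30.78 K.
COP_Carnot = T_H/ΔT = 291.15/30.78 = 9.460.
η_II = COP_actual/COP_Carnot = 3.060/9.460 = 0.3235.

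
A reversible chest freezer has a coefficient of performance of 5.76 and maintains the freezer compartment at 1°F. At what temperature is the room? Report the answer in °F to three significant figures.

COP_R = T_C/(T_H − T_C) gives T_H − T_C = T_C/COP.
With T_C = 255.93 K, T_H = 255.93 × (1 + 1/5.76) = 300.36 K.
Converting, 300.36 K = 80.98°F.

81.0 °F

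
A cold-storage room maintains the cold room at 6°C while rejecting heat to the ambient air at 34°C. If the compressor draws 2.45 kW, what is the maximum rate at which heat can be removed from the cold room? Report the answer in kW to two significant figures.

24 kW

In absolute terms T_C = 279.15 K and T_H = 307.15 K, so ΔT = 28.00 K.
COP_Carnot = T_C/ΔT = 279.15/28.00 = 9.970.
Q̇_max = COP_Carnot × Ẇ = 9.970 × 2.450 kW = 24.43 kW.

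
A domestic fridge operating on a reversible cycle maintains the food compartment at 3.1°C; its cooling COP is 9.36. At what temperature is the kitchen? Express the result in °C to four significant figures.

32.61 °C

COP_R = T_C/(T_H − T_C) gives T_H − T_C = T_C/COP.
With T_C = 276.25 K, T_H = 276.25 × (1 + 1/9.36) = 305.76 K.
Converting, 305.76 K = 32.61°C.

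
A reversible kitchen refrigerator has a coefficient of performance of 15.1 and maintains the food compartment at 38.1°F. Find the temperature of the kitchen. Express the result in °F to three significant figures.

71.1 °F

COP_R = T_C/(T_H − T_C) gives T_H − T_C = T_C/COP.
With T_C = 276.54 K, T_H = 276.54 × (1 + 1/15.1) = 294.85 K.
Converting, 294.85 K = 71.06°F.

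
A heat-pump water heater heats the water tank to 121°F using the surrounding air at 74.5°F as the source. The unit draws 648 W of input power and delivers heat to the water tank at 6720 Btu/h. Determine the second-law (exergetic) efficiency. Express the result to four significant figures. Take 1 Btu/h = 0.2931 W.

Converting, Q̇_H = 6720 Btu/h = 1970 W, so COP_actual = Q̇_H/Ẇ = 1970/648.0 = 3.040.
In absolute terms T_C = 296.76 K and T_H = 322.59 K, so ΔT = 25.83 K.
COP_Carnot = T_H/ΔT = 322.59/25.83 = 12.49.
η_II = COP_actual/COP_Carnot = 3.040/12.49 = 0.2434.

0.2434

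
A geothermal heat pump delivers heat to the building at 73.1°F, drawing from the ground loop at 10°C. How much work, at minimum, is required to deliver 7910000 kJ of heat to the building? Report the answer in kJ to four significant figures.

343000 kJ

In absolute terms T_C = 283.15 K and T_H = 295.98 K, so ΔT = 12.83 K.
The reversible limit is COP_HP = T_H/ΔT = 23.06, so W_min = Q_H/COP = Q_H·ΔT/T_H.
W_min = 7910000 × 12.83/295.98 = 343000 kJ.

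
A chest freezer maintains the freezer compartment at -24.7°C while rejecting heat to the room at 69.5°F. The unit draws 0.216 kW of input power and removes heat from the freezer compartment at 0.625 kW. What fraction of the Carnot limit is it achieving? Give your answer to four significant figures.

COP_actual = Q̇_C/Ẇ = 0.6250/0.2160 = 2.894.
In absolute terms T_C = 248.45 K and T_H = 293.98 K, so ΔT = 45.53 K.
COP_Carnot = T_C/ΔT = 248.45/45.53 = 5.456.
η_II = COP_actual/COP_Carnot = 2.894/5.456 = 0.5303.

0.5303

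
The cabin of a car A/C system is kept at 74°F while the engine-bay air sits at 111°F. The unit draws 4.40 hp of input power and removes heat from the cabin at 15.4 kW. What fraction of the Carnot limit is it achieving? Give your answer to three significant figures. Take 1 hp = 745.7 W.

0.325

Converting, Q̇_C = 15.40 kW = 20.65 hp, so COP_actual = Q̇_C/Ẇ = 20.65/4.400 = 4.694.
In absolute terms T_C = 296.48 K and T_H = 317.04 K, so ΔT = 20.56 K.
COP_Carnot = T_C/ΔT = 296.48/20.56 = 14.42.
η_II = COP_actual/COP_Carnot = 4.694/14.42 = 0.3254.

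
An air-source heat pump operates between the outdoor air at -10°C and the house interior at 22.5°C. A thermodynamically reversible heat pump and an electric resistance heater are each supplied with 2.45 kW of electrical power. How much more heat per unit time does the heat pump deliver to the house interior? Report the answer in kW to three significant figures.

19.8 kW

In absolute terms T_C = 263.15 K and T_H = 295.65 K, so ΔT = 32.50 K.
COP_Carnot = T_H/ΔT = 295.65/32.50 = 9.097.
The heat pump delivers Q̇_H = COP × Ẇ = 22.29 kW; the resistance heater delivers Ẇ = 2.450 kW.
Extra = (COP − 1)·Ẇ = 19.84 kW.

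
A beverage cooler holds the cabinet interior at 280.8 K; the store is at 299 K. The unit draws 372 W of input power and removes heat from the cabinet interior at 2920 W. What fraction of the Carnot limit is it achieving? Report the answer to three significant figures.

COP_actual = Q̇_C/Ẇ = 2920/372.0 = 7.849.
The reservoir spacing is ΔT = 299 − 280.8 = 18.20 K.
COP_Carnot = T_C/ΔT = 280.80/18.20 = 15.43.
η_II = COP_actual/COP_Carnot = 7.849/15.43 = 0.5088.

0.509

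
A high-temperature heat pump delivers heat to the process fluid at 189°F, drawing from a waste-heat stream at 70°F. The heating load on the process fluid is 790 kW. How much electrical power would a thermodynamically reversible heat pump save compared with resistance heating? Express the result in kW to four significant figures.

In absolute terms T_C = 294.26 K and T_H = 360.37 K, so ΔT = 66.11 K.
COP_Carnot = T_H/ΔT = 360.37/66.11 = 5.451.
Resistance heating needs Ẇ_res = Q̇_H = 790.0 kW; the reversible heat pump needs only Ẇ_hp = Q̇_H/COP = 144.9 kW.
Saving = 790.0 − 144.9 = 645.1 kW.

645.1 kW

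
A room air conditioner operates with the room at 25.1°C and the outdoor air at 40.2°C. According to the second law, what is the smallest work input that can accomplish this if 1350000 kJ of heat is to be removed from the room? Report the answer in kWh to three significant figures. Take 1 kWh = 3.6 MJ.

19.0 kWh

In absolute terms T_C = 298.25 K and T_H = 313.35 K, so ΔT = 15.10 K.
The reversible limit is COP_R = T_C/ΔT = 19.75, so W_min = Q_C/COP = Q_C·ΔT/T_C.
W_min = 1350000 × 15.10/298.25 = 68350 kJ = 18.99 kWh.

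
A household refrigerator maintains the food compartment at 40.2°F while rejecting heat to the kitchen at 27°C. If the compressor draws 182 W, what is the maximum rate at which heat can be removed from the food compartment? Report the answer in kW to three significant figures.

2.25 kW

In absolute terms T_C = 277.71 K and T_H = 300.15 K, so ΔT = 22.44 K.
COP_Carnot = T_C/ΔT = 277.71/22.44 = 12.37.
Q̇_max = COP_Carnot × Ẇ = 12.37 × 182.0 W = 2252 W = 2.252 kW.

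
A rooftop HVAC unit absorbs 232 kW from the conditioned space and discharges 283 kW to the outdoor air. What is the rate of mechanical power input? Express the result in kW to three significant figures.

51.0 kW

For a cyclic device the first law requires Q̇_H = Q̇_C + Ẇ.
Ẇ = Q̇_H − Q̇_C = 51.00 kW.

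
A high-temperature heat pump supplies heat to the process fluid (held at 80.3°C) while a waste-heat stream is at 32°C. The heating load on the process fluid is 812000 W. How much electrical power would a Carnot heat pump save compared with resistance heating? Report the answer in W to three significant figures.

701000 W

In absolute terms T_C = 305.15 K and T_H = 353.45 K, so ΔT = 48.30 K.
COP_Carnot = T_H/ΔT = 353.45/48.30 = 7.318.
Resistance heating needs Ẇ_res = Q̇_H = 812000 W; the reversible heat pump needs only Ẇ_hp = Q̇_H/COP = 111000 W.
Saving = 812000 − 111000 = 701000 W.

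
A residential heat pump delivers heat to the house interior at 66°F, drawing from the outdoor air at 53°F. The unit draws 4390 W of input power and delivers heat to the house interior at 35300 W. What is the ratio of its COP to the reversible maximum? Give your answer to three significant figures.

0.199

COP_actual = Q̇_H/Ẇ = 35300/4390 = 8.041.
In absolute terms T_C = 284.82 K and T_H = 292.04 K, so ΔT = 7.222 K.
COP_Carnot = T_H/ΔT = 292.04/7.222 = 40.44.
η_II = COP_actual/COP_Carnot = 8.041/40.44 = 0.1989.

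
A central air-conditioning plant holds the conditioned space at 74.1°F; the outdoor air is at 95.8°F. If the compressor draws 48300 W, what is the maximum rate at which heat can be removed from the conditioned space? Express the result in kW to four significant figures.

1188 kW

In absolute terms T_C = 296.54 K and T_H = 308.59 K, so ΔT = 12.06 K.
COP_Carnot = T_C/ΔT = 296.54/12.06 = 24.60.
Q̇_max = COP_Carnot × Ẇ = 24.60 × 48300 W = 1188000 W = 1188 kW.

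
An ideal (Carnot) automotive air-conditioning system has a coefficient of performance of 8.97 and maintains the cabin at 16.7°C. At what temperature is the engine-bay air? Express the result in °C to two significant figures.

COP_R = T_C/(T_H − T_C) gives T_H − T_C = T_C/COP.
With T_C = 289.85 K, T_H = 289.85 × (1 + 1/8.97) = 322.16 K.
Converting, 322.16 K = 49.01°C.

49 °C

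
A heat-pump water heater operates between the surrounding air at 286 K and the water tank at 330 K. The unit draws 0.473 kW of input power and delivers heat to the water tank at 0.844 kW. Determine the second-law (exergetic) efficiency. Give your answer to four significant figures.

COP_actual = Q̇_H/Ẇ = 0.8440/0.4730 = 1.784.
The reservoir spacing is ΔT = 330 − 286 = 44.00 K.
COP_Carnot = T_H/ΔT = 330.00/44.00 = 7.500.
η_II = COP_actual/COP_Carnot = 1.784/7.500 = 0.2379.

0.2379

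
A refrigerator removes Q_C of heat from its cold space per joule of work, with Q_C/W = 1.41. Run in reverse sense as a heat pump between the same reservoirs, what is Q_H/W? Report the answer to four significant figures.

2.410

The first law on one cycle gives Q_H = Q_C + W, so Q_H/W = Q_C/W + 1.
COP_HP = COP_R + 1 = 1.41 + 1 = 2.41.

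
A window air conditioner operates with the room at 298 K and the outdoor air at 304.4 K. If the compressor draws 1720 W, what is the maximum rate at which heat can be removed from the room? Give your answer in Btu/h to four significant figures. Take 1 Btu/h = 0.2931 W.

273200 Btu/h

The reservoir spacing is ΔT = 304.4 − 298 = 6.400 K.
COP_Carnot = T_C/ΔT = 298.00/6.400 = 46.56.
Q̇_max = COP_Carnot × Ẇ = 46.56 × 1720 W = 80090 W = 273200 Btu/h.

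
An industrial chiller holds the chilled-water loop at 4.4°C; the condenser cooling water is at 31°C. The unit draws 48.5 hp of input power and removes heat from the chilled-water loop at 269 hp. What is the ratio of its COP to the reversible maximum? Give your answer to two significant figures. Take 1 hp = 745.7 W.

COP_actual = Q̇_C/Ẇ = 269.0/48.50 = 5.546.
In absolute terms T_C = 277.55 K and T_H = 304.15 K, so ΔT = 26.60 K.
COP_Carnot = T_C/ΔT = 277.55/26.60 = 10.43.
η_II = COP_actual/COP_Carnot = 5.546/10.43 = 0.5316.

0.53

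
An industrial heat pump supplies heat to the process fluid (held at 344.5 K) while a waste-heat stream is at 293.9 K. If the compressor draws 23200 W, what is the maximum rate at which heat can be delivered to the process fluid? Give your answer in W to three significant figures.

The reservoir spacing is ΔT = 344.5 − 293.9 = 50.60 K.
COP_Carnot = T_H/ΔT = 344.50/50.60 = 6.808.
Q̇_max = COP_Carnot × Ẇ = 6.808 × 23200 W = 158000 W.

158000 W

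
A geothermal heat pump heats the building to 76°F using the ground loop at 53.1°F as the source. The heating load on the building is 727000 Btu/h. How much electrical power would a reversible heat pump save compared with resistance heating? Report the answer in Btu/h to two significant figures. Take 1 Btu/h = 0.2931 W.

700000 Btu/h

In absolute terms T_C = 284.87 K and T_H = 297.59 K, so ΔT = 12.72 K.
COP_Carnot = T_H/ΔT = 297.59/12.72 = 23.39.
Resistance heating needs Ẇ_res = Q̇_H = 727000 Btu/h; the reversible heat pump needs only Ẇ_hp = Q̇_H/COP = 31080 Btu/h.
Saving = 727000 − 31080 = 695900 Btu/h.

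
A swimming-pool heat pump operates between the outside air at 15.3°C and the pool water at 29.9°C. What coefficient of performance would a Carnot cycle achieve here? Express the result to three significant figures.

In absolute terms T_C = 288.45 K and T_H = 303.05 K, so ΔT = 14.60 K.
For a reversible cycle, COP_Carnot = T_H/ΔT = 303.05/14.60 = 20.76.

20.8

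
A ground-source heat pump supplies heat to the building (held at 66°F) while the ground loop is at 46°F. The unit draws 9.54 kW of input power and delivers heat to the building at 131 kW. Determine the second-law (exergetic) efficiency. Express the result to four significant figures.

COP_actual = Q̇_H/Ẇ = 131.0/9.540 = 13.73.
In absolute terms T_C = 280.93 K and T_H = 292.04 K, so ΔT = 11.11 K.
COP_Carnot = T_H/ΔT = 292.04/11.11 = 26.28.
η_II = COP_actual/COP_Carnot = 13.73/26.28 = 0.5224.

0.5224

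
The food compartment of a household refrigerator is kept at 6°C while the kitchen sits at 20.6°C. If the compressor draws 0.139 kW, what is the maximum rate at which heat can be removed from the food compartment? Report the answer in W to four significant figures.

2658 W

In absolute terms T_C = 279.15 K and T_H = 293.75 K, so ΔT = 14.60 K.
COP_Carnot = T_C/ΔT = 279.15/14.60 = 19.12.
Q̇_max = COP_Carnot × Ẇ = 19.12 × 0.1390 kW = 2.658 kW = 2658 W.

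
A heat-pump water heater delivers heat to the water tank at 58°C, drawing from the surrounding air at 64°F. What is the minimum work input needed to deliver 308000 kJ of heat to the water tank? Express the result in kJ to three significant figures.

In absolute terms T_C = 290.93 K and T_H = 331.15 K, so ΔT = 40.22 K.
The reversible limit is COP_HP = T_H/ΔT = 8.233, so W_min = Q_H/COP = Q_H·ΔT/T_H.
W_min = 308000 × 40.22/331.15 = 37410 kJ.

37400 kJ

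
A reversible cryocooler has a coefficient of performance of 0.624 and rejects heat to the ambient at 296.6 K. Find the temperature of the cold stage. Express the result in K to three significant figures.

114 K

For a Carnot refrigerator COP_R = T_C/(T_H − T_C), so T_C = COP·T_H/(1 + COP).
With T_H = 296.60 K, T_C = 0.624 × 296.60/1.624 = 113.96 K.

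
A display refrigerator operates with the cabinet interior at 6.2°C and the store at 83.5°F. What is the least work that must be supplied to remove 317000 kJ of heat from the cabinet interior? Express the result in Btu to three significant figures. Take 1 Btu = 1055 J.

In absolute terms T_C = 279.35 K and T_H = 301.76 K, so ΔT = 22.41 K.
The reversible limit is COP_R = T_C/ΔT = 12.46, so W_min = Q_C/COP = Q_C·ΔT/T_C.
W_min = 317000 × 22.41/279.35 = 25430 kJ = 24110 Btu.

24100 Btu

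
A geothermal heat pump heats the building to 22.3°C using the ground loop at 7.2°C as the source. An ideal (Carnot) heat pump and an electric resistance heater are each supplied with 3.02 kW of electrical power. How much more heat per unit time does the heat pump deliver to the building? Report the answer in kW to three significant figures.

56.1 kW

In absolute terms T_C = 280.35 K and T_H = 295.45 K, so ΔT = 15.10 K.
COP_Carnot = T_H/ΔT = 295.45/15.10 = 19.57.
The heat pump delivers Q̇_H = COP × Ẇ = 59.09 kW; the resistance heater delivers Ẇ = 3.020 kW.
Extra = (COP − 1)·Ẇ = 56.07 kW.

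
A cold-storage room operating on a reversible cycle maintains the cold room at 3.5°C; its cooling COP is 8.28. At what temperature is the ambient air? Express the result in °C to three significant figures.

COP_R = T_C/(T_H − T_C) gives T_H − T_C = T_C/COP.
With T_C = 276.65 K, T_H = 276.65 × (1 + 1/8.28) = 310.06 K.
Converting, 310.06 K = 36.91°C.

36.9 °C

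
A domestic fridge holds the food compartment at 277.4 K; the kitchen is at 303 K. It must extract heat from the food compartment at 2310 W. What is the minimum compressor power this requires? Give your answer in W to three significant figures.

The reservoir spacing is ΔT = 303 − 277.4 = 25.60 K.
COP_Carnot = T_C/ΔT = 277.40/25.60 = 10.84.
Ẇ_min = Q̇/COP_Carnot = 2310/10.84 = 213.2 W.

213 W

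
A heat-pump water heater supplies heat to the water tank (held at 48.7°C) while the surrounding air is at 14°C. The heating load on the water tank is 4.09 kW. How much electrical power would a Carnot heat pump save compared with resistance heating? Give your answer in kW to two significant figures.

3.6 kW

In absolute terms T_C = 287.15 K and T_H = 321.85 K, so ΔT = 34.70 K.
COP_Carnot = T_H/ΔT = 321.85/34.70 = 9.275.
Resistance heating needs Ẇ_res = Q̇_H = 4.090 kW; the reversible heat pump needs only Ẇ_hp = Q̇_H/COP = 0.4410 kW.
Saving = 4.090 − 0.4410 = 3.649 kW.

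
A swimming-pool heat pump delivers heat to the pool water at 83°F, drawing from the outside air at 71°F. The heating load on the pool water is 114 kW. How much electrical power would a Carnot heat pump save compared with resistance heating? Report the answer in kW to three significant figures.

111 kW

In absolute terms T_C = 294.82 K and T_H = 301.48 K, so ΔT = 6.667 K.
COP_Carnot = T_H/ΔT = 301.48/6.667 = 45.22.
Resistance heating needs Ẇ_res = Q̇_H = 114.0 kW; the reversible heat pump needs only Ẇ_hp = Q̇_H/COP = 2.521 kW.
Saving = 114.0 − 2.521 = 111.5 kW.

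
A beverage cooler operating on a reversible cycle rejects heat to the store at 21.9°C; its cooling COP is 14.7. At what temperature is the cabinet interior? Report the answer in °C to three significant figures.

For a Carnot refrigerator COP_R = T_C/(T_H − T_C), so T_C = COP·T_H/(1 + COP).
With T_H = 295.05 K, T_C = 14.7 × 295.05/15.70 = 276.26 K.
Converting, 276.26 K = 3.11°C.

3.11 °C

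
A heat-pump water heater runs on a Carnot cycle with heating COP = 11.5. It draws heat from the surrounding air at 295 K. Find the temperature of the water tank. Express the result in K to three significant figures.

323 K

COP_HP = T_H/(T_H − T_C) rearranges to T_H = COP·T_C/(COP − 1).
With T_C = 295.00 K, T_H = 11.5 × 295.00/10.50 = 323.10 K.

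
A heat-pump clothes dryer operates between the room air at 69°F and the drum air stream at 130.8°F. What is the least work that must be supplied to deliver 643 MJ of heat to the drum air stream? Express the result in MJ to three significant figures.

In absolute terms T_C = 293.71 K and T_H = 328.04 K, so ΔT = 34.33 K.
The reversible limit is COP_HP = T_H/ΔT = 9.555, so W_min = Q_H/COP = Q_H·ΔT/T_H.
W_min = 643.0 × 34.33/328.04 = 67.30 MJ.

67.3 MJ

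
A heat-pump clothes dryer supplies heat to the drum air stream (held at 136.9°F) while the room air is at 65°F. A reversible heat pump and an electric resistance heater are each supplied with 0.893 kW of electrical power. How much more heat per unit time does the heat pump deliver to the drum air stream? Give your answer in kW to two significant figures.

In absolute terms T_C = 291.48 K and T_H = 331.43 K, so ΔT = 39.94 K.
COP_Carnot = T_H/ΔT = 331.43/39.94 = 8.297.
The heat pump delivers Q̇_H = COP × Ẇ = 7.409 kW; the resistance heater delivers Ẇ = 0.8930 kW.
Extra = (COP − 1)·Ẇ = 6.516 kW.

6.5 kW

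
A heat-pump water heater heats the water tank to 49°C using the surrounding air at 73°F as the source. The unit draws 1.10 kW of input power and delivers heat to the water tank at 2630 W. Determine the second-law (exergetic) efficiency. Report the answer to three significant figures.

0.195

Converting, Q̇_H = 2630 W = 2.630 kW, so COP_actual = Q̇_H/Ẇ = 2.630/1.100 = 2.391.
In absolute terms T_C = 295.93 K and T_H = 322.15 K, so ΔT = 26.22 K.
COP_Carnot = T_H/ΔT = 322.15/26.22 = 12.29.
η_II = COP_actual/COP_Carnot = 2.391/12.29 = 0.1946.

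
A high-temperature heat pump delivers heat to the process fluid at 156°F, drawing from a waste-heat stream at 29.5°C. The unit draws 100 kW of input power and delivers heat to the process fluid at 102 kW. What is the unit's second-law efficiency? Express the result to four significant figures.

0.1175

COP_actual = Q̇_H/Ẇ = 102.0/100.0 = 1.020.
In absolute terms T_C = 302.65 K and T_H = 342.04 K, so ΔT = 39.39 K.
COP_Carnot = T_H/ΔT = 342.04/39.39 = 8.684.
η_II = COP_actual/COP_Carnot = 1.020/8.684 = 0.1175.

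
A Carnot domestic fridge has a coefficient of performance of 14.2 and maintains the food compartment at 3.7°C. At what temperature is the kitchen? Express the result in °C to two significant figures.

23 °C

COP_R = T_C/(T_H − T_C) gives T_H − T_C = T_C/COP.
With T_C = 276.85 K, T_H = 276.85 × (1 + 1/14.2) = 296.35 K.
Converting, 296.35 K = 23.20°C.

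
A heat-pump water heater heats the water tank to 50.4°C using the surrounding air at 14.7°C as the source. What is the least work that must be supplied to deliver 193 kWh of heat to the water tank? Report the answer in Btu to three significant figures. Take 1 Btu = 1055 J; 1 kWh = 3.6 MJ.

72700 Btu

In absolute terms T_C = 287.85 K and T_H = 323.55 K, so ΔT = 35.70 K.
The reversible limit is COP_HP = T_H/ΔT = 9.063, so W_min = Q_H/COP = Q_H·ΔT/T_H.
W_min = 193.0 × 35.70/323.55 = 21.30 kWh = 72670 Btu.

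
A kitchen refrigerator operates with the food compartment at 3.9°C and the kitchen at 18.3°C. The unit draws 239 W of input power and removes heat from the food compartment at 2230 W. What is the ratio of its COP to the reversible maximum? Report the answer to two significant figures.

0.48

COP_actual = Q̇_C/Ẇ = 2230/239.0 = 9.331.
In absolute terms T_C = 277.05 K and T_H = 291.45 K, so ΔT = 14.40 K.
COP_Carnot = T_C/ΔT = 277.05/14.40 = 19.24.
η_II = COP_actual/COP_Carnot = 9.331/19.24 = 0.4850.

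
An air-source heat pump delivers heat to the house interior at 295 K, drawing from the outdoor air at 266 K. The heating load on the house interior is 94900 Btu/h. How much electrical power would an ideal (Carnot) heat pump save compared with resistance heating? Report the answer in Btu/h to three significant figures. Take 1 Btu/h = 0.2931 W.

The reservoir spacing is ΔT = 295 − 266 = 29.00 K.
COP_Carnot = T_H/ΔT = 295.00/29.00 = 10.17.
Resistance heating needs Ẇ_res = Q̇_H = 94900 Btu/h; the reversible heat pump needs only Ẇ_hp = Q̇_H/COP = 9329 Btu/h.
Saving = 94900 − 9329 = 85570 Btu/h.

85600 Btu/h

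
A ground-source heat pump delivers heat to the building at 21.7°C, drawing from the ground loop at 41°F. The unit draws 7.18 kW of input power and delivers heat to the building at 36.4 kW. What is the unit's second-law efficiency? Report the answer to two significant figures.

0.29

COP_actual = Q̇_H/Ẇ = 36.40/7.180 = 5.070.
In absolute terms T_C = 278.15 K and T_H = 294.85 K, so ΔT = 16.70 K.
COP_Carnot = T_H/ΔT = 294.85/16.70 = 17.66.
η_II = COP_actual/COP_Carnot = 5.070/17.66 = 0.2871.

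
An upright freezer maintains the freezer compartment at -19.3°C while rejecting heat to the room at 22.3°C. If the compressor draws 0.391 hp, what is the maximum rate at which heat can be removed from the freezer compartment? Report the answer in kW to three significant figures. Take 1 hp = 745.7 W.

In absolute terms T_C = 253.85 K and T_H = 295.45 K, so ΔT = 41.60 K.
COP_Carnot = T_C/ΔT = 253.85/41.60 = 6.102.
Q̇_max = COP_Carnot × Ẇ = 6.102 × 0.3910 hp = 2.386 hp = 1.779 kW.

1.78 kW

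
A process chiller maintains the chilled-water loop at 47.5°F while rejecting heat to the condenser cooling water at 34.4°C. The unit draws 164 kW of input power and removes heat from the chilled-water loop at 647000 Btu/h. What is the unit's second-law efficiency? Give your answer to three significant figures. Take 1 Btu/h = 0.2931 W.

0.106

Converting, Q̇_C = 647000 Btu/h = 189.6 kW, so COP_actual = Q̇_C/Ẇ = 189.6/164.0 = 1.156.
In absolute terms T_C = 281.76 K and T_H = 307.55 K, so ΔT = 25.79 K.
COP_Carnot = T_C/ΔT = 281.76/25.79 = 10.93.
η_II = COP_actual/COP_Carnot = 1.156/10.93 = 0.1058.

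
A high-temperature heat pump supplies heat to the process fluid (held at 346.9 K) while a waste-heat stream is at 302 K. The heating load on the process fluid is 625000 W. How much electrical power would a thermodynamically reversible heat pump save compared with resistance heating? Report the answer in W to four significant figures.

The reservoir spacing is ΔT = 346.9 − 302 = 44.90 K.
COP_Carnot = T_H/ΔT = 346.90/44.90 = 7.726.
Resistance heating needs Ẇ_res = Q̇_H = 625000 W; the reversible heat pump needs only Ẇ_hp = Q̇_H/COP = 80900 W.
Saving = 625000 − 80900 = 544100 W.

544100 W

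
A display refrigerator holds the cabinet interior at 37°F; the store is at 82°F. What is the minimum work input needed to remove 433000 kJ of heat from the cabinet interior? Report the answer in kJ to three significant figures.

In absolute terms T_C = 275.93 K and T_H = 300.93 K, so ΔT = 25.00 K.
The reversible limit is COP_R = T_C/ΔT = 11.04, so W_min = Q_C/COP = Q_C·ΔT/T_C.
W_min = 433000 × 25.00/275.93 = 39230 kJ.

39200 kJ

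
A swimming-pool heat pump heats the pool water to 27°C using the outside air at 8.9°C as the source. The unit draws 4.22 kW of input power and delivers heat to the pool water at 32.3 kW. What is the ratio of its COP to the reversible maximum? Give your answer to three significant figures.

0.462

COP_actual = Q̇_H/Ẇ = 32.30/4.220 = 7.654.
In absolute terms T_C = 282.05 K and T_H = 300.15 K, so ΔT = 18.10 K.
COP_Carnot = T_H/ΔT = 300.15/18.10 = 16.58.
η_II = COP_actual/COP_Carnot = 7.654/16.58 = 0.4616.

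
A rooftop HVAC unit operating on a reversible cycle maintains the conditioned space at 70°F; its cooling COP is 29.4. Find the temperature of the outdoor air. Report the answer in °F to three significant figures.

88.0 °F

COP_R = T_C/(T_H − T_C) gives T_H − T_C = T_C/COP.
With T_C = 294.26 K, T_H = 294.26 × (1 + 1/29.4) = 304.27 K.
Converting, 304.27 K = 88.02°F.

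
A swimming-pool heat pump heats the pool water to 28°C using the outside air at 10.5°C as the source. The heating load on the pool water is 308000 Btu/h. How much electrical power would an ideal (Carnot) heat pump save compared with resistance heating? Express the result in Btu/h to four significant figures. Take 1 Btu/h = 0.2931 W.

290100 Btu/h

In absolute terms T_C = 283.65 K and T_H = 301.15 K, so ΔT = 17.50 K.
COP_Carnot = T_H/ΔT = 301.15/17.50 = 17.21.
Resistance heating needs Ẇ_res = Q̇_H = 308000 Btu/h; the reversible heat pump needs only Ẇ_hp = Q̇_H/COP = 17900 Btu/h.
Saving = 308000 − 17900 = 290100 Btu/h.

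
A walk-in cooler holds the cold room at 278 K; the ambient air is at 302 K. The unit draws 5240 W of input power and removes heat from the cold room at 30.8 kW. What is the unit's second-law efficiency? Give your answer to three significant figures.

0.507

Converting, Q̇_C = 30.80 kW = 30800 W, so COP_actual = Q̇_C/Ẇ = 30800/5240 = 5.878.
The reservoir spacing is ΔT = 302 − 278 = 24.00 K.
COP_Carnot = T_C/ΔT = 278.00/24.00 = 11.58.
η_II = COP_actual/COP_Carnot = 5.878/11.58 = 0.5074.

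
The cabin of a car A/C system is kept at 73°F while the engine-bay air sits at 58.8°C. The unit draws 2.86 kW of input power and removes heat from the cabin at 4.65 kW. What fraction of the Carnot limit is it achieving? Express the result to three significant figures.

COP_actual = Q̇_C/Ẇ = 4.650/2.860 = 1.626.
In absolute terms T_C = 295.93 K and T_H = 331.95 K, so ΔT = 36.02 K.
COP_Carnot = T_C/ΔT = 295.93/36.02 = 8.215.
η_II = COP_actual/COP_Carnot = 1.626/8.215 = 0.1979.

0.198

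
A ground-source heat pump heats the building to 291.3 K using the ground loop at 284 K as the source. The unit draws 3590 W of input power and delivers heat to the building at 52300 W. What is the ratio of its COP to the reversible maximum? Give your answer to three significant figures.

COP_actual = Q̇_H/Ẇ = 52300/3590 = 14.57.
The reservoir spacing is ΔT = 291.3 − 284 = 7.300 K.
COP_Carnot = T_H/ΔT = 291.30/7.300 = 39.90.
η_II = COP_actual/COP_Carnot = 14.57/39.90 = 0.3651.

0.365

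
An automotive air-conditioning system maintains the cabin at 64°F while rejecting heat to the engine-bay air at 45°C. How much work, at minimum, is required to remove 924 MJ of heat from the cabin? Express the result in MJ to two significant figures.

86 MJ

In absolute terms T_C = 290.93 K and T_H = 318.15 K, so ΔT = 27.22 K.
The reversible limit is COP_R = T_C/ΔT = 10.69, so W_min = Q_C/COP = Q_C·ΔT/T_C.
W_min = 924.0 × 27.22/290.93 = 86.46 MJ.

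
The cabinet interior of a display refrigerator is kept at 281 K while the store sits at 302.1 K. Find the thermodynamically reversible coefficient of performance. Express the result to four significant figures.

The reservoir spacing is ΔT = 302.1 − 281 = 21.10 K.
For a reversible cycle, COP_Carnot = T_C/ΔT = 281.00/21.10 = 13.32.

13.32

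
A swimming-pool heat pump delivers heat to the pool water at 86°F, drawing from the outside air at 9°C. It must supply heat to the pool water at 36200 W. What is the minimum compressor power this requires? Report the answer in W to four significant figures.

In absolute terms T_C = 282.15 K and T_H = 303.15 K, so ΔT = 21.00 K.
COP_Carnot = T_H/ΔT = 303.15/21.00 = 14.44.
Ẇ_min = Q̇/COP_Carnot = 36200/14.44 = 2508 W.

2508 W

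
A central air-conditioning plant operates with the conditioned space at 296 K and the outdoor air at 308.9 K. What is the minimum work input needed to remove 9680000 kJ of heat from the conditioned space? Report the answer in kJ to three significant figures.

422000 kJ

The reservoir spacing is ΔT = 308.9 − 296 = 12.90 K.
The reversible limit is COP_R = T_C/ΔT = 22.95, so W_min = Q_C/COP = Q_C·ΔT/T_C.
W_min = 9680000 × 12.90/296.00 = 421900 kJ.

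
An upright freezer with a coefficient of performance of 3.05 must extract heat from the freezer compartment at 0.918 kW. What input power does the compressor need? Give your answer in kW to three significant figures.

0.301 kW

Ẇ = Q̇_C/COP = 0.9180/3.05 = 0.3010 kW.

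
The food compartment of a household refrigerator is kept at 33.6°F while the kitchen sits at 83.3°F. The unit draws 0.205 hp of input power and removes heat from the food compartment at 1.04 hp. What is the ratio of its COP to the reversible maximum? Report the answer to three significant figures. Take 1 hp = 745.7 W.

0.511

COP_actual = Q̇_C/Ẇ = 1.040/0.2050 = 5.073.
In absolute terms T_C = 274.04 K and T_H = 301.65 K, so ΔT = 27.61 K.
COP_Carnot = T_C/ΔT = 274.04/27.61 = 9.925.
η_II = COP_actual/COP_Carnot = 5.073/9.925 = 0.5112.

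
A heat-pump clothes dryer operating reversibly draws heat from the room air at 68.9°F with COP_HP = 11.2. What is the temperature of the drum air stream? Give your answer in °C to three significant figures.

49.3 °C

COP_HP = T_H/(T_H − T_C) rearranges to T_H = COP·T_C/(COP − 1).
With T_C = 293.65 K, T_H = 11.2 × 293.65/10.20 = 322.44 K.
Converting, 322.44 K = 49.29°C.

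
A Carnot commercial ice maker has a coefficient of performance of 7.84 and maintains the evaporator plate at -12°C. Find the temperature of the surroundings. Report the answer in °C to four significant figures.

COP_R = T_C/(T_H − T_C) gives T_H − T_C = T_C/COP.
With T_C = 261.15 K, T_H = 261.15 × (1 + 1/7.84) = 294.46 K.
Converting, 294.46 K = 21.31°C.

21.31 °C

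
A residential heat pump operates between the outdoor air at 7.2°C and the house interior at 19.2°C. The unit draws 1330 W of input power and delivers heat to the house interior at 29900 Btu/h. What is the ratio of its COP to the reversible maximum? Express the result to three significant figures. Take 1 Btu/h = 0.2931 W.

0.270

Converting, Q̇_H = 29900 Btu/h = 8764 W, so COP_actual = Q̇_H/Ẇ = 8764/1330 = 6.589.
In absolute terms T_C = 280.35 K and T_H = 292.35 K, so ΔT = 12.00 K.
COP_Carnot = T_H/ΔT = 292.35/12.00 = 24.36.
η_II = COP_actual/COP_Carnot = 6.589/24.36 = 0.2705.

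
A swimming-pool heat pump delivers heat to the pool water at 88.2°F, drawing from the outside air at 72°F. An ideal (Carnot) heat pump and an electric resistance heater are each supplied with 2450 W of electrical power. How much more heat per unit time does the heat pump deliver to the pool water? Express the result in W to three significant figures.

In absolute terms T_C = 295.37 K and T_H = 304.37 K, so ΔT = 9.000 K.
COP_Carnot = T_H/ΔT = 304.37/9.000 = 33.82.
The heat pump delivers Q̇_H = COP × Ẇ = 82860 W; the resistance heater delivers Ẇ = 2450 W.
Extra = (COP − 1)·Ẇ = 80410 W.

80400 W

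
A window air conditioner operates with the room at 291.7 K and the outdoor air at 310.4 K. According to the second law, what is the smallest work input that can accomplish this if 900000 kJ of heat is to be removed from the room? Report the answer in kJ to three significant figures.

57700 kJ

The reservoir spacing is ΔT = 310.4 − 291.7 = 18.70 K.
The reversible limit is COP_R = T_C/ΔT = 15.60, so W_min = Q_C/COP = Q_C·ΔT/T_C.
W_min = 900000 × 18.70/291.70 = 57700 kJ.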